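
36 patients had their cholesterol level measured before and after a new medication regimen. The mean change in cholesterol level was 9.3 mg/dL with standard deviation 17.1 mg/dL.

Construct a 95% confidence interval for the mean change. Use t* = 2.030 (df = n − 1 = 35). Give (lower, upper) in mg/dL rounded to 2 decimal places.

(3.51, 15.09)

This is a matched-pairs design, so SE = s_d/√n = 17.1/√36 = 2.8500.
Margin = 2.030 × 2.8500 = 5.7855; the interval is 9.3 ± 5.7855 = (3.51, 15.09).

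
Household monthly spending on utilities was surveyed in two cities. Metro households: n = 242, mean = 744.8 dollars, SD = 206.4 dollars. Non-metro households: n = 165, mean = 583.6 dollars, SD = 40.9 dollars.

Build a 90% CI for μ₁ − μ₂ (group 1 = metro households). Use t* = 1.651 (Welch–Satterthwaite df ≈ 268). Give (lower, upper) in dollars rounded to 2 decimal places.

SE₁ = s₁/√n₁ = 206.4/√242 = 13.2679; SE₂ = 40.9/√165 = 3.1841.
Independent samples, unequal variances: SE_diff = √(SE₁² + SE₂²) = √(176.03717041 + 10.13849281) = 13.6446.
t* = 1.651, so margin of error = 1.651 × 13.6446 = 22.5272.
Difference in means = 744.8 − 583.6 = 161.2000.
161.2000 ± 22.5272 → (138.67, 183.73).

(138.67, 183.73)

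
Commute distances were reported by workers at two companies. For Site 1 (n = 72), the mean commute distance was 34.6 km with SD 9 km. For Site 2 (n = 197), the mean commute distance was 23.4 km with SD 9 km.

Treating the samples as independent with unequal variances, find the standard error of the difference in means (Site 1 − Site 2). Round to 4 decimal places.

1.2394

Per-group SEs: s₁/√n₁ = 9/√72 = 1.0607, s₂/√n₂ = 9/√197 = 0.6412.
Unpooled SE of the difference: √(1.12508449 + 0.41113744) = 1.2394.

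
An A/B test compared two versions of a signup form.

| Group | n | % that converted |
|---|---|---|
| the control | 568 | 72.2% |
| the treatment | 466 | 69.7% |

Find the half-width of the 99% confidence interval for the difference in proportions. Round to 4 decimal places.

0.0732

The two standard errors are √(0.7220×0.2780/568) = 0.01880 and √(0.6970×0.3030/466) = 0.02129.
Because the samples are independent, SE_diff = √(0.01880² + 0.02129²) = 0.02840.
Using z* = 2.576 for 99%, ME = 2.576 × 0.02840 = 0.07316.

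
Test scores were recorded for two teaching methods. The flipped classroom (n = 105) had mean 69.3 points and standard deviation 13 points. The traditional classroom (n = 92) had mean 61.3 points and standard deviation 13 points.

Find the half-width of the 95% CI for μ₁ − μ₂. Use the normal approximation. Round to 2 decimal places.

SE₁ = s₁/√n₁ = 13/√105 = 1.2687; SE₂ = 13/√92 = 1.3553.
Independent samples, unequal variances: SE_diff = √(SE₁² + SE₂²) = √(1.60959969 + 1.83683809) = 1.8565.
z* = 1.960, so margin of error = 1.960 × 1.8565 = 3.6387.

3.64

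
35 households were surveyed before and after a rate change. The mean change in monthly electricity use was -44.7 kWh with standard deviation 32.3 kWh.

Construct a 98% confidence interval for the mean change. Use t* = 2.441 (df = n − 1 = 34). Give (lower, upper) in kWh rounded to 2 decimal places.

(-58.03, -31.37)

Paired design: SE = s_d/√n = 32.3/√35 = 5.4597.
t* = 2.441; margin of error = 2.441 × 5.4597 = 13.3271.
-44.7 ± 13.3271 → (-58.03, -31.37).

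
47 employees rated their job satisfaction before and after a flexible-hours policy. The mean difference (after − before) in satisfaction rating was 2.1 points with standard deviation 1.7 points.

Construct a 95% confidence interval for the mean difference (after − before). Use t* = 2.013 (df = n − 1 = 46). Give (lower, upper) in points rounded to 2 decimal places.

(1.60, 2.60)

This is a matched-pairs design, so SE = s_d/√n = 1.7/√47 = 0.2480.
Margin = 2.013 × 0.2480 = 0.4992; the interval is 2.1 ± 0.4992 = (1.60, 2.60).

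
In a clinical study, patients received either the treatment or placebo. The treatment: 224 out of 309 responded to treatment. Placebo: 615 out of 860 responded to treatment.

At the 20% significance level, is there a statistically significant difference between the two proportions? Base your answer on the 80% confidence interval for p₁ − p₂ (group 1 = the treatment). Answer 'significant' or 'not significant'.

Sample proportions: 224/309 = 0.7249, 615/860 = 0.7151.
Each SE is √(p̂(1−p̂)/n): √(0.7249·0.2751/309) = 0.02540 and √(0.7151·0.2849/860) = 0.01539.
SE(p̂₁ − p̂₂) = √(SE₁² + SE₂²) = √(0.00064516 + 0.0002368521) = 0.02970, since the two samples are independent.
At 80% confidence z* = 1.282; margin = 1.282 × 0.02970 = 0.03808.
The difference is 0.7249 − 0.7151 = 0.0098, so the interval is 0.0098 ± 0.03808 = (-0.02828, 0.04788).
The interval (-0.02828, 0.04788) contains 0, so the difference is not significant.

not significant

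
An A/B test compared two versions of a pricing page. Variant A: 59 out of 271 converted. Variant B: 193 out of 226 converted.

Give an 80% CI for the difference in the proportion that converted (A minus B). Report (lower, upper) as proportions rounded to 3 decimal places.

(-0.680, -0.592)

p̂₁ = 59/271 = 0.2177 and p̂₂ = 193/226 = 0.8540.
SE₁ = √(p̂₁(1−p̂₁)/n₁) = √(0.2177·0.7823/271) = 0.02507; SE₂ = √(0.8540·0.1460/226) = 0.02349.
Independent samples: SE of the difference = √(SE₁² + SE₂²) = √(0.0006285049 + 0.0005517801) = 0.03436.
z* for 80% confidence is 1.282, so the margin of error is 1.282 × 0.03436 = 0.04405.
Point estimate p̂₁ − p̂₂ = 0.2177 − 0.8540 = -0.6363.
-0.6363 ± 0.04405 → (-0.680, -0.592).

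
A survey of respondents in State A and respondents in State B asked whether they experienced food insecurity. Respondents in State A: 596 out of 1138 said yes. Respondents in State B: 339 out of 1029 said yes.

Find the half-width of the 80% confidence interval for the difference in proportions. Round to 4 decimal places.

0.0267

p̂₁ = 596/1138 = 0.5237 and p̂₂ = 339/1029 = 0.3294.
SE₁ = √(p̂₁(1−p̂₁)/n₁) = √(0.5237·0.4763/1138) = 0.01481; SE₂ = √(0.3294·0.6706/1029) = 0.01465.
Independent samples: SE of the difference = √(SE₁² + SE₂²) = √(0.0002193361 + 0.0002146225) = 0.02083.
z* for 80% confidence is 1.282, so the margin of error is 1.282 × 0.02083 = 0.02670.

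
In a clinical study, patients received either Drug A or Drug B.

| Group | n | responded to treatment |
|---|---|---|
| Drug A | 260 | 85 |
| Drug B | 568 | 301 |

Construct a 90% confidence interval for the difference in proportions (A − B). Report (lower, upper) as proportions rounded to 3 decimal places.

p̂₁ = 85/260 = 0.3269 and p̂₂ = 301/568 = 0.5299.
SE₁ = √(p̂₁(1−p̂₁)/n₁) = √(0.3269·0.6731/260) = 0.02909; SE₂ = √(0.5299·0.4701/568) = 0.02094.
Independent samples: SE of the difference = √(SE₁² + SE₂²) = √(0.0008462281 + 0.0004384836) = 0.03584.
z* for 90% confidence is 1.645, so the margin of error is 1.645 × 0.03584 = 0.05896.
Point estimate p̂₁ − p̂₂ = 0.3269 − 0.5299 = -0.2030.
-0.2030 ± 0.05896 → (-0.262, -0.144).

(-0.262, -0.144)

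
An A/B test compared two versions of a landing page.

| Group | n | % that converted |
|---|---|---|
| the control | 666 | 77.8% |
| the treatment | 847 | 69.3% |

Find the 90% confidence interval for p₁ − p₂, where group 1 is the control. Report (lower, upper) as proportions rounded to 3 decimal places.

Each SE is √(p̂(1−p̂)/n): √(0.7780·0.2220/666) = 0.01610 and √(0.6930·0.3070/847) = 0.01585.
SE(p̂₁ − p̂₂) = √(SE₁² + SE₂²) = √(0.00025921 + 0.0002512225) = 0.02259, since the two samples are independent.
At 90% confidence z* = 1.645; margin = 1.645 × 0.02259 = 0.03716.
The difference is 0.7780 − 0.6930 = 0.0850, so the interval is 0.0850 ± 0.03716 = (0.048, 0.122).

(0.048, 0.122)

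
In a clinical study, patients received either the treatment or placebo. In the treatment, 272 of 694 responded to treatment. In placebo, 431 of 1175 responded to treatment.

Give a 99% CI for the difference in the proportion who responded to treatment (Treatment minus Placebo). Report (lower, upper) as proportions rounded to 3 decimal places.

(-0.035, 0.085)

Sample proportions: 272/694 = 0.3919, 431/1175 = 0.3668.
Each SE is √(p̂(1−p̂)/n): √(0.3919·0.6081/694) = 0.01853 and √(0.3668·0.6332/1175) = 0.01406.
SE(p̂₁ − p̂₂) = √(SE₁² + SE₂²) = √(0.0003433609 + 0.0001976836) = 0.02326, since the two samples are independent.
At 99% confidence z* = 2.576; margin = 2.576 × 0.02326 = 0.05992.
The difference is 0.3919 − 0.3668 = 0.0251, so the interval is 0.0251 ± 0.05992 = (-0.035, 0.085).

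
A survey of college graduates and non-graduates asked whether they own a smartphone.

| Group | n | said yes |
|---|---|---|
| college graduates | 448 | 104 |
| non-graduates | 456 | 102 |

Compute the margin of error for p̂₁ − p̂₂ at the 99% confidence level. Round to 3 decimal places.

0.072

Sample proportions: 104/448 = 0.2321, 102/456 = 0.2237.
Each SE is √(p̂(1−p̂)/n): √(0.2321·0.7679/448) = 0.01995 and √(0.2237·0.7763/456) = 0.01951.
SE(p̂₁ − p̂₂) = √(SE₁² + SE₂²) = √(0.0003980025 + 0.0003806401) = 0.02790, since the two samples are independent.
At 99% confidence z* = 2.576; margin = 2.576 × 0.02790 = 0.07187.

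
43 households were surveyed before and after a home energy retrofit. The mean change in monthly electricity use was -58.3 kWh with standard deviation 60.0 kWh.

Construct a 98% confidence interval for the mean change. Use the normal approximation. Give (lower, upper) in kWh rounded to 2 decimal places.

Paired design: SE = s_d/√n = 60.0/√43 = 9.1499.
z* = 2.326; margin of error = 2.326 × 9.1499 = 21.2827.
-58.3 ± 21.2827 → (-79.58, -37.02).

(-79.58, -37.02)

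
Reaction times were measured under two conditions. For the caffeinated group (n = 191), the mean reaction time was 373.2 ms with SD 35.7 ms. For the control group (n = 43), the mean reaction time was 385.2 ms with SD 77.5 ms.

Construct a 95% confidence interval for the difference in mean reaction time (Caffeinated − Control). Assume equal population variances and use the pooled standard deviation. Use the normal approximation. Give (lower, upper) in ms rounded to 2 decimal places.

s_p = √[((n₁−1)s₁² + (n₂−1)s₂²)/(n₁+n₂−2)] = √[(190·35.7² + 42·77.5²)/232] = 46.1639.
SE = 46.1639·√(1/191 + 1/43) = 7.7922.
With z* = 1.960, margin = 1.960 × 7.7922 = 15.2727.
x̄₁ − x̄₂ = 373.2 − 385.2 = -12.0000; interval -12.0000 ± 15.2727 = (-27.27, 3.27).

(-27.27, 3.27)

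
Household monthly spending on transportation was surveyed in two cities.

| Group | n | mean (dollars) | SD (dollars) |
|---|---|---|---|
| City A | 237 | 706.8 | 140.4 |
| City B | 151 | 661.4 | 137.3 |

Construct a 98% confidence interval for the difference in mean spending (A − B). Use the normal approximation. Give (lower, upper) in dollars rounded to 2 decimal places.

SE₁ = s₁/√n₁ = 140.4/√237 = 9.1200; SE₂ = 137.3/√151 = 11.1733.
Independent samples, unequal variances: SE_diff = √(SE₁² + SE₂²) = √(83.1744 + 124.84263289) = 14.4228.
z* = 2.326, so margin of error = 2.326 × 14.4228 = 33.5474.
Difference in means = 706.8 − 661.4 = 45.4000.
45.4000 ± 33.5474 → (11.85, 78.95).

(11.85, 78.95)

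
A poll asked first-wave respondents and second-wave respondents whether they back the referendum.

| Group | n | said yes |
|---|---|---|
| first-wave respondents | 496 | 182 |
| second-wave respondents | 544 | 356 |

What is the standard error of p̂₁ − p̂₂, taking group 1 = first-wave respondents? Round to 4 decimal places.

0.0297

p̂₁ = 182/496 = 0.3669 and p̂₂ = 356/544 = 0.6544.
SE₁ = √(p̂₁(1−p̂₁)/n₁) = √(0.3669·0.6331/496) = 0.02164; SE₂ = √(0.6544·0.3456/544) = 0.02039.
Independent samples: SE of the difference = √(SE₁² + SE₂²) = √(0.0004682896 + 0.0004157521) = 0.02973.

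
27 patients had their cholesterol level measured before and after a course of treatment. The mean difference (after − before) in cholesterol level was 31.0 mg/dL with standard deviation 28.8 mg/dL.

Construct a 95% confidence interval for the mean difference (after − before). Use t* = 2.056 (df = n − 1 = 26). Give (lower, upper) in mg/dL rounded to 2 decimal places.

(19.60, 42.40)

Paired design: SE = s_d/√n = 28.8/√27 = 5.5426.
t* = 2.056; margin of error = 2.056 × 5.5426 = 11.3956.
31.0 ± 11.3956 → (19.60, 42.40).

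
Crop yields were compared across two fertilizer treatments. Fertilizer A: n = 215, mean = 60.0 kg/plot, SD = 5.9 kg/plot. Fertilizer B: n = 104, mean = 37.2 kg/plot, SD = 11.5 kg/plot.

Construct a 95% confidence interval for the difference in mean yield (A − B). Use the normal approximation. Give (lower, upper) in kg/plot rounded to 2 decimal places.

Standard errors of each mean: 5.9/√215 = 0.4024 and 11.5/√104 = 1.1277.
SE(x̄₁ − x̄₂) = √(0.4024² + 1.1277²) = 1.1973 for independent samples with unequal variances.
With z* = 1.960, the margin is 1.960 × 1.1973 = 2.3467.
x̄₁ − x̄₂ = 60.0 − 37.2 = 22.8000; the interval is 22.8000 ± 2.3467 = (20.45, 25.15).

(20.45, 25.15)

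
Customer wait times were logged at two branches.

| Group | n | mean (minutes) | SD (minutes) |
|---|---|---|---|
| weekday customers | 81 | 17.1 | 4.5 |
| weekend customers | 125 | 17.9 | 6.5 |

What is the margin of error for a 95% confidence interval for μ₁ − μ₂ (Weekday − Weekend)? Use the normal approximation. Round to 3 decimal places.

SE₁ = s₁/√n₁ = 4.5/√81 = 0.5000; SE₂ = 6.5/√125 = 0.5814.
Independent samples, unequal variances: SE_diff = √(SE₁² + SE₂²) = √(0.25 + 0.33802596) = 0.7668.
z* = 1.960, so margin of error = 1.960 × 0.7668 = 1.5029.

1.503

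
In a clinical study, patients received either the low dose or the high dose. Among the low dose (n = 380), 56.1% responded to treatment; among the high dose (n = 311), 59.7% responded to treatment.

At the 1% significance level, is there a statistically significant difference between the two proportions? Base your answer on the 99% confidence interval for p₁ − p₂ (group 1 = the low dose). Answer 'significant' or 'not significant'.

Each SE is √(p̂(1−p̂)/n): √(0.5610·0.4390/380) = 0.02546 and √(0.5970·0.4030/311) = 0.02781.
SE(p̂₁ − p̂₂) = √(SE₁² + SE₂²) = √(0.0006482116 + 0.0007733961) = 0.03770, since the two samples are independent.
At 99% confidence z* = 2.576; margin = 2.576 × 0.03770 = 0.09712.
The difference is 0.5610 − 0.5970 = -0.0360, so the interval is -0.0360 ± 0.09712 = (-0.13312, 0.06112).
The interval (-0.13312, 0.06112) contains 0, so the difference is not significant.

not significant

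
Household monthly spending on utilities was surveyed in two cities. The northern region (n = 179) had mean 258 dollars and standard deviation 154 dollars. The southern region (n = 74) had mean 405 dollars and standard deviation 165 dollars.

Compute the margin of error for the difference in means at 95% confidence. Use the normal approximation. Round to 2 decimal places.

SE₁ = s₁/√n₁ = 154/√179 = 11.5105; SE₂ = 165/√74 = 19.1809.
Independent samples, unequal variances: SE_diff = √(SE₁² + SE₂²) = √(132.49161025 + 367.90692481) = 22.3696.
z* = 1.960, so margin of error = 1.960 × 22.3696 = 43.8444.

43.84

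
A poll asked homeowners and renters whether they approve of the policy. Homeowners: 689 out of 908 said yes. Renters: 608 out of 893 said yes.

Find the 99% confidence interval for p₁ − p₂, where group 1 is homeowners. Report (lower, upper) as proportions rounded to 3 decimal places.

(0.024, 0.132)

p̂₁ = 689/908 = 0.7588 and p̂₂ = 608/893 = 0.6809.
SE₁ = √(p̂₁(1−p̂₁)/n₁) = √(0.7588·0.2412/908) = 0.01420; SE₂ = √(0.6809·0.3191/893) = 0.01560.
Independent samples: SE of the difference = √(SE₁² + SE₂²) = √(0.00020164 + 0.00024336) = 0.02110.
z* for 99% confidence is 2.576, so the margin of error is 2.576 × 0.02110 = 0.05435.
Point estimate p̂₁ − p̂₂ = 0.7588 − 0.6809 = 0.0779.
0.0779 ± 0.05435 → (0.024, 0.132).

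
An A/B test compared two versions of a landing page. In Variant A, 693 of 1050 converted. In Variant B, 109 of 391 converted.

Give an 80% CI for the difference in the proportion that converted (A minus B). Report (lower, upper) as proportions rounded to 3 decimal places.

p̂₁ = 693/1050 = 0.6600 and p̂₂ = 109/391 = 0.2788.
SE₁ = √(p̂₁(1−p̂₁)/n₁) = √(0.6600·0.3400/1050) = 0.01462; SE₂ = √(0.2788·0.7212/391) = 0.02268.
Independent samples: SE of the difference = √(SE₁² + SE₂²) = √(0.0002137444 + 0.0005143824) = 0.02698.
z* for 80% confidence is 1.282, so the margin of error is 1.282 × 0.02698 = 0.03459.
Point estimate p̂₁ − p̂₂ = 0.6600 − 0.2788 = 0.3812.
0.3812 ± 0.03459 → (0.347, 0.416).

(0.347, 0.416)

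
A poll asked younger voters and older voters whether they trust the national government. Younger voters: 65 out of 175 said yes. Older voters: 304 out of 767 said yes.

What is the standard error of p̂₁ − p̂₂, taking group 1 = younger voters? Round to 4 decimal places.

0.0406

First, p̂₁ = 65/175 = 0.3714; p̂₂ = 304/767 = 0.3963.
The two standard errors are √(0.3714×0.6286/175) = 0.03652 and √(0.3963×0.6037/767) = 0.01766.
Because the samples are independent, SE_diff = √(0.03652² + 0.01766²) = 0.04057.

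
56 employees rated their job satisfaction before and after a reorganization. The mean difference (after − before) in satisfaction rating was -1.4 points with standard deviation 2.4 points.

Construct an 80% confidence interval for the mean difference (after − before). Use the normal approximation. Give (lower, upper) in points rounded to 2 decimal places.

This is a matched-pairs design, so SE = s_d/√n = 2.4/√56 = 0.3207.
Margin = 1.282 × 0.3207 = 0.4111; the interval is -1.4 ± 0.4111 = (-1.81, -0.99).

(-1.81, -0.99)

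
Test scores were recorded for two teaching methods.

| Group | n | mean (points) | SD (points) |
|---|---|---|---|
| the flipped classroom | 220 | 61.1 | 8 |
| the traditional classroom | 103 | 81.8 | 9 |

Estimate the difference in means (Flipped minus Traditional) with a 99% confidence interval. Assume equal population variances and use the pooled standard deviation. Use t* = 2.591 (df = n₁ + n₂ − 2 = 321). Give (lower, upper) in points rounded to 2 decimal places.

(-23.28, -18.12)

Pooled variance s_p² = [219·8² + 102·9²] / (220+103−2) = 69.4019, so s_p = 8.3308.
SE_diff = s_p·√(1/n₁ + 1/n₂) = 8.3308·√(1/220 + 1/103) = 0.9946.
t* = 2.591; margin = 2.591 × 0.9946 = 2.5770.
Difference = 61.1 − 81.8 = -20.7000.
-20.7000 ± 2.5770 → (-23.28, -18.12).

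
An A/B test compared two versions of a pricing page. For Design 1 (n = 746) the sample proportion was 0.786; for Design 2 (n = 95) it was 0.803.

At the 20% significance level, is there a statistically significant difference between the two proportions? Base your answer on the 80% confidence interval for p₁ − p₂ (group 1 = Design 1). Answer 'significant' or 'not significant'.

Each SE is √(p̂(1−p̂)/n): √(0.7860·0.2140/746) = 0.01502 and √(0.8030·0.1970/95) = 0.04081.
SE(p̂₁ − p̂₂) = √(SE₁² + SE₂²) = √(0.0002256004 + 0.0016654561) = 0.04349, since the two samples are independent.
At 80% confidence z* = 1.282; margin = 1.282 × 0.04349 = 0.05575.
The difference is 0.7860 − 0.8030 = -0.0170, so the interval is -0.0170 ± 0.05575 = (-0.07275, 0.03875).
The interval (-0.07275, 0.03875) contains 0, so the difference is not significant.

not significant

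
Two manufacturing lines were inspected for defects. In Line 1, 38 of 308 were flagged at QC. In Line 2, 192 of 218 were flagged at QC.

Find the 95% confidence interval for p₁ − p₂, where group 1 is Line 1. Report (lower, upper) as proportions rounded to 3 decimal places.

First, p̂₁ = 38/308 = 0.1234; p̂₂ = 192/218 = 0.8807.
The two standard errors are √(0.1234×0.8766/308) = 0.01874 and √(0.8807×0.1193/218) = 0.02195.
Because the samples are independent, SE_diff = √(0.01874² + 0.02195²) = 0.02886.
Using z* = 1.960 for 95%, ME = 1.960 × 0.02886 = 0.05657.
p̂₁ − p̂₂ = -0.7573; interval -0.7573 ± 0.05657 gives (-0.814, -0.701).

(-0.814, -0.701)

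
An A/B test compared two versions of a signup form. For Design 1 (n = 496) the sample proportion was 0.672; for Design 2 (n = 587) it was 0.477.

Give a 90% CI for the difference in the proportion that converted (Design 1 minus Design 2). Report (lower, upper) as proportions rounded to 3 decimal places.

SE₁ = √(p̂₁(1−p̂₁)/n₁) = √(0.6720·0.3280/496) = 0.02108; SE₂ = √(0.4770·0.5230/587) = 0.02062.
Independent samples: SE of the difference = √(SE₁² + SE₂²) = √(0.0004443664 + 0.0004251844) = 0.02949.
z* for 90% confidence is 1.645, so the margin of error is 1.645 × 0.02949 = 0.04851.
Point estimate p̂₁ − p̂₂ = 0.6720 − 0.4770 = 0.1950.
0.1950 ± 0.04851 → (0.146, 0.244).

(0.146, 0.244)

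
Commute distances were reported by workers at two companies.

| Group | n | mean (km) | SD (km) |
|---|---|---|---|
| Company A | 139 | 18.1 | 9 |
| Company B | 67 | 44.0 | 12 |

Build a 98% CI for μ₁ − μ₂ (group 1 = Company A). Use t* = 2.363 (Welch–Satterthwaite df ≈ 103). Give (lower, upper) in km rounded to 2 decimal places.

SE₁ = s₁/√n₁ = 9/√139 = 0.7634; SE₂ = 12/√67 = 1.4660.
Independent samples, unequal variances: SE_diff = √(SE₁² + SE₂²) = √(0.58277956 + 2.149156) = 1.6529.
t* = 2.363, so margin of error = 2.363 × 1.6529 = 3.9058.
Difference in means = 18.1 − 44.0 = -25.9000.
-25.9000 ± 3.9058 → (-29.81, -21.99).

(-29.81, -21.99)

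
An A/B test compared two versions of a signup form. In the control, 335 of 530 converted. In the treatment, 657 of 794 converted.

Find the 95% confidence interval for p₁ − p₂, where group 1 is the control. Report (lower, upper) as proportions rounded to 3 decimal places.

(-0.244, -0.147)

Sample proportions: 335/530 = 0.6321, 657/794 = 0.8275.
Each SE is √(p̂(1−p̂)/n): √(0.6321·0.3679/530) = 0.02095 and √(0.8275·0.1725/794) = 0.01341.
SE(p̂₁ − p̂₂) = √(SE₁² + SE₂²) = √(0.0004389025 + 0.0001798281) = 0.02487, since the two samples are independent.
At 95% confidence z* = 1.960; margin = 1.960 × 0.02487 = 0.04875.
The difference is 0.6321 − 0.8275 = -0.1954, so the interval is -0.1954 ± 0.04875 = (-0.244, -0.147).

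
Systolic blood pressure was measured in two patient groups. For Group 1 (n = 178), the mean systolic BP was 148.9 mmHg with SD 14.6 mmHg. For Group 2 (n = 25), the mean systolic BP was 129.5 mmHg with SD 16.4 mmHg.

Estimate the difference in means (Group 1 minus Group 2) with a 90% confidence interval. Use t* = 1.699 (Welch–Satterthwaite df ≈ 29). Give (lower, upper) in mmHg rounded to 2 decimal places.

(13.53, 25.27)

Per-group SEs: s₁/√n₁ = 14.6/√178 = 1.0943, s₂/√n₂ = 16.4/√25 = 3.2800.
Unpooled SE of the difference: √(1.19749249 + 10.7584) = 3.4577.
Margin of error = t* · SE = 1.699 × 3.4577 = 5.8746.
x̄₁ − x̄₂ = 148.9 − 129.5 = 19.4000.
CI: 19.4000 ± 5.8746 = (13.53, 25.27).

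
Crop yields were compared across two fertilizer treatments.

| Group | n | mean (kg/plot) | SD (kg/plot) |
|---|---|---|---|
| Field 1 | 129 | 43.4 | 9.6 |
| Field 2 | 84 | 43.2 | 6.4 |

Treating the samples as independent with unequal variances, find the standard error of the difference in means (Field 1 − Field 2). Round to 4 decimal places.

SE₁ = s₁/√n₁ = 9.6/√129 = 0.8452; SE₂ = 6.4/√84 = 0.6983.
Independent samples, unequal variances: SE_diff = √(SE₁² + SE₂²) = √(0.71436304 + 0.48762289) = 1.0964.

1.0964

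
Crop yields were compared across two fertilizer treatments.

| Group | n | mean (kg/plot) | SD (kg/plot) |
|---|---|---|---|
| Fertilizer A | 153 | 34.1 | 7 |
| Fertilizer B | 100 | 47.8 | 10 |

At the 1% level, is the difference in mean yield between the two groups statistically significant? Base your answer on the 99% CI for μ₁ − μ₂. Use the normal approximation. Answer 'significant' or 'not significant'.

significant

SE₁ = s₁/√n₁ = 7/√153 = 0.5659; SE₂ = 10/√100 = 1.0000.
Independent samples, unequal variances: SE_diff = √(SE₁² + SE₂²) = √(0.32024281 + 1.0) = 1.1490.
z* = 2.576, so margin of error = 2.576 × 1.1490 = 2.9598.
Difference in means = 34.1 − 47.8 = -13.7000.
-13.7000 ± 2.9598 → (-16.6598, -10.7402).
The interval (-16.6598, -10.7402) does not contain 0, so the difference is significant.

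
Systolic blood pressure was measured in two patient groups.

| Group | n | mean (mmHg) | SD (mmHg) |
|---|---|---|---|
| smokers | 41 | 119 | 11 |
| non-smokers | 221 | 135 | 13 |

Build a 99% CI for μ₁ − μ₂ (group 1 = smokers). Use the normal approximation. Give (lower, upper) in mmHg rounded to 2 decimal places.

Per-group SEs: s₁/√n₁ = 11/√41 = 1.7179, s₂/√n₂ = 13/√221 = 0.8745.
Unpooled SE of the difference: √(2.95118041 + 0.76475025) = 1.9277.
Margin of error = z* · SE = 2.576 × 1.9277 = 4.9658.
x̄₁ − x̄₂ = 119 − 135 = -16.0000.
CI: -16.0000 ± 4.9658 = (-20.97, -11.03).

(-20.97, -11.03)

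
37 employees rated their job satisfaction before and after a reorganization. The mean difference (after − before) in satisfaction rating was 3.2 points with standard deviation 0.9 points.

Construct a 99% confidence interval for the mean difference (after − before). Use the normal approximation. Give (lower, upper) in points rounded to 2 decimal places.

This is a matched-pairs design, so SE = s_d/√n = 0.9/√37 = 0.1480.
Margin = 2.576 × 0.1480 = 0.3812; the interval is 3.2 ± 0.3812 = (2.82, 3.58).

(2.82, 3.58)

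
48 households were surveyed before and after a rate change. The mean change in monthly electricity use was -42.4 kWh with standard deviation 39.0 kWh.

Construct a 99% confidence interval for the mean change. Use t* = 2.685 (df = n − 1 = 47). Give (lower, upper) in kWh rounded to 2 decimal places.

Paired design: SE = s_d/√n = 39.0/√48 = 5.6292.
t* = 2.685; margin of error = 2.685 × 5.6292 = 15.1144.
-42.4 ± 15.1144 → (-57.51, -27.29).

(-57.51, -27.29)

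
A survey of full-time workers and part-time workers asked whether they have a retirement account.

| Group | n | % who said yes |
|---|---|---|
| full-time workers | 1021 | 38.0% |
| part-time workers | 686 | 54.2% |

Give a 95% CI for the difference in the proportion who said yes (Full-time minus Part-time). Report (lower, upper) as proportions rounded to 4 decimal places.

(-0.2097, -0.1143)

Each SE is √(p̂(1−p̂)/n): √(0.3800·0.6200/1021) = 0.01519 and √(0.5420·0.4580/686) = 0.01902.
SE(p̂₁ − p̂₂) = √(SE₁² + SE₂²) = √(0.0002307361 + 0.0003617604) = 0.02434, since the two samples are independent.
At 95% confidence z* = 1.960; margin = 1.960 × 0.02434 = 0.04771.
The difference is 0.3800 − 0.5420 = -0.1620, so the interval is -0.1620 ± 0.04771 = (-0.2097, -0.1143).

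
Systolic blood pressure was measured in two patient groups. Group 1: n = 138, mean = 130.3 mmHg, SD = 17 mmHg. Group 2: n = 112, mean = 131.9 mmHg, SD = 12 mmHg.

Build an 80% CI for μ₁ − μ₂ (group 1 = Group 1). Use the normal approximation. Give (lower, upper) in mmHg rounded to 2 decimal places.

Standard errors of each mean: 17/√138 = 1.4471 and 12/√112 = 1.1339.
SE(x̄₁ − x̄₂) = √(1.4471² + 1.1339²) = 1.8384 for independent samples with unequal variances.
With z* = 1.282, the margin is 1.282 × 1.8384 = 2.3568.
x̄₁ − x̄₂ = 130.3 − 131.9 = -1.6000; the interval is -1.6000 ± 2.3568 = (-3.96, 0.76).

(-3.96, 0.76)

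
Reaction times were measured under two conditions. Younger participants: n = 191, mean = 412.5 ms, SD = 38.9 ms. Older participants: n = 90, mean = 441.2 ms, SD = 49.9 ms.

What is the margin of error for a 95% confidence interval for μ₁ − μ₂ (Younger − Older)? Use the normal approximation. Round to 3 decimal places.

11.693

Standard errors of each mean: 38.9/√191 = 2.8147 and 49.9/√90 = 5.2599.
SE(x̄₁ − x̄₂) = √(2.8147² + 5.2599²) = 5.9657 for independent samples with unequal variances.
With z* = 1.960, the margin is 1.960 × 5.9657 = 11.6928.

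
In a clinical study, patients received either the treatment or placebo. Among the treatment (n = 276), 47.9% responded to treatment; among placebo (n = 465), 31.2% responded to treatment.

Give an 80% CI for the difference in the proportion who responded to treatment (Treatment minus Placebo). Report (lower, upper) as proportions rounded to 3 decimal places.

The two standard errors are √(0.4790×0.5210/276) = 0.03007 and √(0.3120×0.6880/465) = 0.02149.
Because the samples are independent, SE_diff = √(0.03007² + 0.02149²) = 0.03696.
Using z* = 1.282 for 80%, ME = 1.282 × 0.03696 = 0.04738.
p̂₁ − p̂₂ = 0.1670; interval 0.1670 ± 0.04738 gives (0.120, 0.214).

(0.120, 0.214)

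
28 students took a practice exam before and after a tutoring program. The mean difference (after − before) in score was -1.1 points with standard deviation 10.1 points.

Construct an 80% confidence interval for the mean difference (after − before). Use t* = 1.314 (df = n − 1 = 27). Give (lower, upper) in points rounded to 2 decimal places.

This is a matched-pairs design, so SE = s_d/√n = 10.1/√28 = 1.9087.
Margin = 1.314 × 1.9087 = 2.5080; the interval is -1.1 ± 2.5080 = (-3.61, 1.41).

(-3.61, 1.41)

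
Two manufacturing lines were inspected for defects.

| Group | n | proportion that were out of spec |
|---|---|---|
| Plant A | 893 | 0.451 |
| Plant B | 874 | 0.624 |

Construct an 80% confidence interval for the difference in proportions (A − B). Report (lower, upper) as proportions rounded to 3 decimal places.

(-0.203, -0.143)

Each SE is √(p̂(1−p̂)/n): √(0.4510·0.5490/893) = 0.01665 and √(0.6240·0.3760/874) = 0.01638.
SE(p̂₁ − p̂₂) = √(SE₁² + SE₂²) = √(0.0002772225 + 0.0002683044) = 0.02336, since the two samples are independent.
At 80% confidence z* = 1.282; margin = 1.282 × 0.02336 = 0.02995.
The difference is 0.4510 − 0.6240 = -0.1730, so the interval is -0.1730 ± 0.02995 = (-0.203, -0.143).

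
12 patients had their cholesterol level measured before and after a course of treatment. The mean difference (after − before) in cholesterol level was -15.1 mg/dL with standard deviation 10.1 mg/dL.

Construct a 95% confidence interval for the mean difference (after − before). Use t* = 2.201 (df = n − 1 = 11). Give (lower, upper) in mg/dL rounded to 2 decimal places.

(-21.52, -8.68)

Paired design: SE = s_d/√n = 10.1/√12 = 2.9156.
t* = 2.201; margin of error = 2.201 × 2.9156 = 6.4172.
-15.1 ± 6.4172 → (-21.52, -8.68).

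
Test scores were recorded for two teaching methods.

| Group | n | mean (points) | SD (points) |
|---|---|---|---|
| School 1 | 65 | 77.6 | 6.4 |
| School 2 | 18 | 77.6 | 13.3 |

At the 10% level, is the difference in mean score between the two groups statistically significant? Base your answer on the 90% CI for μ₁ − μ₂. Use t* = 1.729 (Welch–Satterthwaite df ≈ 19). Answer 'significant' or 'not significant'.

not significant

SE₁ = s₁/√n₁ = 6.4/√65 = 0.7938; SE₂ = 13.3/√18 = 3.1348.
Independent samples, unequal variances: SE_diff = √(SE₁² + SE₂²) = √(0.63011844 + 9.82697104) = 3.2337.
t* = 1.729, so margin of error = 1.729 × 3.2337 = 5.5911.
Difference in means = 77.6 − 77.6 = 0.0000.
0.0000 ± 5.5911 → (-5.5911, 5.5911).
The interval (-5.5911, 5.5911) contains 0, so the difference is not significant.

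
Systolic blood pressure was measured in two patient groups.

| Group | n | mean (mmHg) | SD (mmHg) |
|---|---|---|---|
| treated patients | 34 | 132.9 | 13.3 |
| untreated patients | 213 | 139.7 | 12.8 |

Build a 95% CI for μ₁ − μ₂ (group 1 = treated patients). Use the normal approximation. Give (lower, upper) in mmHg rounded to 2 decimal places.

Standard errors of each mean: 13.3/√34 = 2.2809 and 12.8/√213 = 0.8770.
SE(x̄₁ − x̄₂) = √(2.2809² + 0.8770²) = 2.4437 for independent samples with unequal variances.
With z* = 1.960, the margin is 1.960 × 2.4437 = 4.7897.
x̄₁ − x̄₂ = 132.9 − 139.7 = -6.8000; the interval is -6.8000 ± 4.7897 = (-11.59, -2.01).

(-11.59, -2.01)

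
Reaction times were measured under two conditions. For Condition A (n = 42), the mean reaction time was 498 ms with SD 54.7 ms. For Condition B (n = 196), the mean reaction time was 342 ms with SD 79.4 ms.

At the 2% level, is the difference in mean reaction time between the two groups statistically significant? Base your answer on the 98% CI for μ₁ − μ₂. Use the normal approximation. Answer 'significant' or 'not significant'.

Standard errors of each mean: 54.7/√42 = 8.4404 and 79.4/√196 = 5.6714.
SE(x̄₁ − x̄₂) = √(8.4404² + 5.6714²) = 10.1688 for independent samples with unequal variances.
With z* = 2.326, the margin is 2.326 × 10.1688 = 23.6526.
x̄₁ − x̄₂ = 498 − 342 = 156.0000; the interval is 156.0000 ± 23.6526 = (132.3474, 179.6526).
The interval (132.3474, 179.6526) does not contain 0, so the difference is significant.

significant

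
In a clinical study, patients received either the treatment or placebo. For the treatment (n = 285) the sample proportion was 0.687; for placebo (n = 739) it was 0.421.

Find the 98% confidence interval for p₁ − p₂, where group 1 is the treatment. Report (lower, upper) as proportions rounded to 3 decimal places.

(0.189, 0.343)

The two standard errors are √(0.6870×0.3130/285) = 0.02747 and √(0.4210×0.5790/739) = 0.01816.
Because the samples are independent, SE_diff = √(0.02747² + 0.01816²) = 0.03293.
Using z* = 2.326 for 98%, ME = 2.326 × 0.03293 = 0.07660.
p̂₁ − p̂₂ = 0.2660; interval 0.2660 ± 0.07660 gives (0.189, 0.343).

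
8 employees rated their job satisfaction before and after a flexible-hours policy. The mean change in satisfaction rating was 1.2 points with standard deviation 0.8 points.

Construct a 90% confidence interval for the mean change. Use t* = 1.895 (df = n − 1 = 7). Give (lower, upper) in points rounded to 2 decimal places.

Paired design: SE = s_d/√n = 0.8/√8 = 0.2828.
t* = 1.895; margin of error = 1.895 × 0.2828 = 0.5359.
1.2 ± 0.5359 → (0.66, 1.74).

(0.66, 1.74)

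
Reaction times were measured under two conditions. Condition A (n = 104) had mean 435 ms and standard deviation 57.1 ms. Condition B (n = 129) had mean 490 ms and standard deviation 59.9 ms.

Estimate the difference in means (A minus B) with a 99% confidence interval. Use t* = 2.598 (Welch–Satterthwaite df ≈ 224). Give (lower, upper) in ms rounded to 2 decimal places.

Per-group SEs: s₁/√n₁ = 57.1/√104 = 5.5991, s₂/√n₂ = 59.9/√129 = 5.2739.
Unpooled SE of the difference: √(31.34992081 + 27.81402121) = 7.6918.
Margin of error = t* · SE = 2.598 × 7.6918 = 19.9833.
x̄₁ − x̄₂ = 435 − 490 = -55.0000.
CI: -55.0000 ± 19.9833 = (-74.98, -35.02).

(-74.98, -35.02)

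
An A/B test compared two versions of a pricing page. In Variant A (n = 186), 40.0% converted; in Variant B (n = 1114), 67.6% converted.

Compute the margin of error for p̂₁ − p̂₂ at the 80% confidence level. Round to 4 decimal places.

0.0494

Each SE is √(p̂(1−p̂)/n): √(0.4000·0.6000/186) = 0.03592 and √(0.6760·0.3240/1114) = 0.01402.
SE(p̂₁ − p̂₂) = √(SE₁² + SE₂²) = √(0.0012902464 + 0.0001965604) = 0.03856, since the two samples are independent.
At 80% confidence z* = 1.282; margin = 1.282 × 0.03856 = 0.04943.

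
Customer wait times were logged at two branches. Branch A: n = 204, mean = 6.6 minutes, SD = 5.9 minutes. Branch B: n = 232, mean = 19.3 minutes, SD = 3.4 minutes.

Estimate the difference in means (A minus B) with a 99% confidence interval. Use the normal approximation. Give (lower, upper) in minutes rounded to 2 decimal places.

Per-group SEs: s₁/√n₁ = 5.9/√204 = 0.4131, s₂/√n₂ = 3.4/√232 = 0.2232.
Unpooled SE of the difference: √(0.17065161 + 0.04981824) = 0.4695.
Margin of error = z* · SE = 2.576 × 0.4695 = 1.2094.
x̄₁ − x̄₂ = 6.6 − 19.3 = -12.7000.
CI: -12.7000 ± 1.2094 = (-13.91, -11.49).

(-13.91, -11.49)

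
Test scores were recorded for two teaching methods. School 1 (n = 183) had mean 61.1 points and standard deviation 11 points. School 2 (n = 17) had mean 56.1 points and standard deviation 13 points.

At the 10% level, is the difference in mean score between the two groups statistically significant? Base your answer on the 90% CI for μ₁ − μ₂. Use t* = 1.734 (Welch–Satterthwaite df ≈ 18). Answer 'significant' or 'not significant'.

Per-group SEs: s₁/√n₁ = 11/√183 = 0.8131, s₂/√n₂ = 13/√17 = 3.1530.
Unpooled SE of the difference: √(0.66113161 + 9.941409) = 3.2562.
Margin of error = t* · SE = 1.734 × 3.2562 = 5.6463.
x̄₁ − x̄₂ = 61.1 − 56.1 = 5.0000.
CI: 5.0000 ± 5.6463 = (-0.6463, 10.6463).
The interval (-0.6463, 10.6463) contains 0, so the difference is not significant.

not significant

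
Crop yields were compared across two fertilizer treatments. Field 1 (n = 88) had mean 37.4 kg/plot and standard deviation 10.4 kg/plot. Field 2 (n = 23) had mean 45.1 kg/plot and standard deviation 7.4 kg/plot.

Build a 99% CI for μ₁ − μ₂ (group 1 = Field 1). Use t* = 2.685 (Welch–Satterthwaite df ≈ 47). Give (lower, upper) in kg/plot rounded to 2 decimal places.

(-12.80, -2.60)

SE₁ = s₁/√n₁ = 10.4/√88 = 1.1086; SE₂ = 7.4/√23 = 1.5430.
Independent samples, unequal variances: SE_diff = √(SE₁² + SE₂²) = √(1.22899396 + 2.380849) = 1.9000.
t* = 2.685, so margin of error = 2.685 × 1.9000 = 5.1015.
Difference in means = 37.4 − 45.1 = -7.7000.
-7.7000 ± 5.1015 → (-12.80, -2.60).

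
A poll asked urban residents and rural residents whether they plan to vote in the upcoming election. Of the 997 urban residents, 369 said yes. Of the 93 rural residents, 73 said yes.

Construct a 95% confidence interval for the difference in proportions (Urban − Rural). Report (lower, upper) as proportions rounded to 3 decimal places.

(-0.504, -0.326)

p̂₁ = 369/997 = 0.3701 and p̂₂ = 73/93 = 0.7849.
SE₁ = √(p̂₁(1−p̂₁)/n₁) = √(0.3701·0.6299/997) = 0.01529; SE₂ = √(0.7849·0.2151/93) = 0.04261.
Independent samples: SE of the difference = √(SE₁² + SE₂²) = √(0.0002337841 + 0.0018156121) = 0.04527.
z* for 95% confidence is 1.960, so the margin of error is 1.960 × 0.04527 = 0.08873.
Point estimate p̂₁ − p̂₂ = 0.3701 − 0.7849 = -0.4148.
-0.4148 ± 0.08873 → (-0.504, -0.326).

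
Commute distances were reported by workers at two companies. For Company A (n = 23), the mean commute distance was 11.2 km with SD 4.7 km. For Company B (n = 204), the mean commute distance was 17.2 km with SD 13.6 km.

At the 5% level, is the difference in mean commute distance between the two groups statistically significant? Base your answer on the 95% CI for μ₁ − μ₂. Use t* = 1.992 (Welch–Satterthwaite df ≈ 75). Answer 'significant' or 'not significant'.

significant

Standard errors of each mean: 4.7/√23 = 0.9800 and 13.6/√204 = 0.9522.
SE(x̄₁ − x̄₂) = √(0.9800² + 0.9522²) = 1.3664 for independent samples with unequal variances.
With t* = 1.992, the margin is 1.992 × 1.3664 = 2.7219.
x̄₁ − x̄₂ = 11.2 − 17.2 = -6.0000; the interval is -6.0000 ± 2.7219 = (-8.7219, -3.2781).
The interval (-8.7219, -3.2781) does not contain 0, so the difference is significant.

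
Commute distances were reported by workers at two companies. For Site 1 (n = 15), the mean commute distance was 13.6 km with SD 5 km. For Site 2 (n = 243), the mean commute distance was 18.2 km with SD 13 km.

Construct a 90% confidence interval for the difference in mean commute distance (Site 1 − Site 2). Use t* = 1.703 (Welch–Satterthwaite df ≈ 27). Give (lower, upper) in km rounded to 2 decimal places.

(-7.22, -1.98)

Standard errors of each mean: 5/√15 = 1.2910 and 13/√243 = 0.8340.
SE(x̄₁ − x̄₂) = √(1.2910² + 0.8340²) = 1.5370 for independent samples with unequal variances.
With t* = 1.703, the margin is 1.703 × 1.5370 = 2.6175.
x̄₁ − x̄₂ = 13.6 − 18.2 = -4.6000; the interval is -4.6000 ± 2.6175 = (-7.22, -1.98).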